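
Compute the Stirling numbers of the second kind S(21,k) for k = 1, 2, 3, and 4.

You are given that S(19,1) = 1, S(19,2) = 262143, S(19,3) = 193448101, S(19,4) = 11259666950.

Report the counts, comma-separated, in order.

r20: T_20,1=1×1+0=1; T_20,2=2×262143+1=524287; T_20,3=3×193448101+262143=580606446; T_20,4=4×11259666950+193448101=45232115901
r21: T_21,1=1×1+0=1; T_21,2=2×524287+1=1048575; T_21,3=3×580606446+524287=1742343625; T_21,4=4×45232115901+580606446=181509070050
Read S(21,1) = 1, S(21,2) = 1048575, S(21,3) = 1742343625, S(21,4) = 181509070050.

1, 1048575, 1742343625, 181509070050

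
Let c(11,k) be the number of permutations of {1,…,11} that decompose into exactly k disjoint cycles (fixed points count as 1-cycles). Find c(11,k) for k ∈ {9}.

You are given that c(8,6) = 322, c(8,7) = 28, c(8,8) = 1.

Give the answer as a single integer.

1320

i=9: T(9,7)=322+8·28=546 | T(9,8)=28+8·1=36 | T(9,9)=1+8·0=1
i=10: T(10,8)=546+9·36=870 | T(10,9)=36+9·1=45
i=11: T(11,9)=870+10·45=1320
Read c(11,9) = 1320.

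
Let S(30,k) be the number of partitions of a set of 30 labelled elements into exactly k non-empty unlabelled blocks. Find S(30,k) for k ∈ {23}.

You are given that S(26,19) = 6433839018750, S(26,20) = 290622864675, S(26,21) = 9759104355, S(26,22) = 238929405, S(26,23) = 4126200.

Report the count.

r27: T_27,20=20×290622864675+6433839018750=12246296312250; T_27,21=21×9759104355+290622864675=495564056130; T_27,22=22×238929405+9759104355=15015551265; T_27,23=23×4126200+238929405=333832005
r28: T_28,21=21×495564056130+12246296312250=22653141490980; T_28,22=22×15015551265+495564056130=825906183960; T_28,23=23×333832005+15015551265=22693687380
r29: T_29,22=22×825906183960+22653141490980=40823077538100; T_29,23=23×22693687380+825906183960=1347860993700
r30: T_30,23=23×1347860993700+40823077538100=71823880393200
Read S(30,23) = 71823880393200.

71823880393200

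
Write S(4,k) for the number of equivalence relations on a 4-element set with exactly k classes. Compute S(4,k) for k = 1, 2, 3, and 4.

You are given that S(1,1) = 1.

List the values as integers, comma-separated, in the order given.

1, 7, 6, 1

@2  (2,1):1·1+0→1, (2,2):0·2+1→1
@3  (3,1):1·1+0→1, (3,2):1·2+1→3, (3,3):0·3+1→1
@4  (4,1):1·1+0→1, (4,2):3·2+1→7, (4,3):1·3+3→6, (4,4):0·4+1→1
Read S(4,1) = 1, S(4,2) = 7, S(4,3) = 6, S(4,4) = 1.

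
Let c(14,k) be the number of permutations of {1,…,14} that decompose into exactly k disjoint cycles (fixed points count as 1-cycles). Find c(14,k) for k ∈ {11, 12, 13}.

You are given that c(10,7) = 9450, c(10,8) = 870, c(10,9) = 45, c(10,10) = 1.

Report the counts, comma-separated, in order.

@11  (11,8):870·10+9450→18150, (11,9):45·10+870→1320, (11,10):1·10+45→55, (11,11):0·10+1→1
@12  (12,9):1320·11+18150→32670, (12,10):55·11+1320→1925, (12,11):1·11+55→66, (12,12):0·11+1→1
@13  (13,10):1925·12+32670→55770, (13,11):66·12+1925→2717, (13,12):1·12+66→78, (13,13):0·12+1→1
@14  (14,11):2717·13+55770→91091, (14,12):78·13+2717→3731, (14,13):1·13+78→91
Read c(14,11) = 91091, c(14,12) = 3731, c(14,13) = 91.

91091, 3731, 91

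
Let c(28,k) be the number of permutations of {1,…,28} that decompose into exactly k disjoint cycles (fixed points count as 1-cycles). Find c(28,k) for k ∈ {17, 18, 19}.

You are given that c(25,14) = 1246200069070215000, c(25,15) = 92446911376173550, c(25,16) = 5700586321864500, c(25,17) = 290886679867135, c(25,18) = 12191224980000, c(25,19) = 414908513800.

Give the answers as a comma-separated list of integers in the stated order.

r26: T_26,15=25×92446911376173550+1246200069070215000=3557372853474553750; T_26,16=25×5700586321864500+92446911376173550=234961569422786050; T_26,17=25×290886679867135+5700586321864500=12972753318542875; T_26,18=25×12191224980000+290886679867135=595667304367135; T_26,19=25×414908513800+12191224980000=22563937825000
r27: T_27,16=26×234961569422786050+3557372853474553750=9666373658466991050; T_27,17=26×12972753318542875+234961569422786050=572253155704900800; T_27,18=26×595667304367135+12972753318542875=28460103232088385; T_27,19=26×22563937825000+595667304367135=1182329687817135
r28: T_28,17=27×572253155704900800+9666373658466991050=25117208862499312650; T_28,18=27×28460103232088385+572253155704900800=1340675942971287195; T_28,19=27×1182329687817135+28460103232088385=60383004803151030
Read c(28,17) = 25117208862499312650, c(28,18) = 1340675942971287195, c(28,19) = 60383004803151030.

25117208862499312650, 1340675942971287195, 60383004803151030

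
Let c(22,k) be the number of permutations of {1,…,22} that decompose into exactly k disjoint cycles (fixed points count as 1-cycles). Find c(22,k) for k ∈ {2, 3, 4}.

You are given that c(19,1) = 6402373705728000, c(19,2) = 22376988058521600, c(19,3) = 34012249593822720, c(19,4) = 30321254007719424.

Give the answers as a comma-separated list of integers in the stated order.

r20: T_20,1=19×6402373705728000+0=121645100408832000; T_20,2=19×22376988058521600+6402373705728000=431565146817638400; T_20,3=19×34012249593822720+22376988058521600=668609730341153280; T_20,4=19×30321254007719424+34012249593822720=610116075740491776
r21: T_21,1=20×121645100408832000+0=2432902008176640000; T_21,2=20×431565146817638400+121645100408832000=8752948036761600000; T_21,3=20×668609730341153280+431565146817638400=13803759753640704000; T_21,4=20×610116075740491776+668609730341153280=12870931245150988800
r22: T_22,2=21×8752948036761600000+2432902008176640000=186244810780170240000; T_22,3=21×13803759753640704000+8752948036761600000=298631902863216384000; T_22,4=21×12870931245150988800+13803759753640704000=284093315901811468800
Read c(22,2) = 186244810780170240000, c(22,3) = 298631902863216384000, c(22,4) = 284093315901811468800.

186244810780170240000, 298631902863216384000, 284093315901811468800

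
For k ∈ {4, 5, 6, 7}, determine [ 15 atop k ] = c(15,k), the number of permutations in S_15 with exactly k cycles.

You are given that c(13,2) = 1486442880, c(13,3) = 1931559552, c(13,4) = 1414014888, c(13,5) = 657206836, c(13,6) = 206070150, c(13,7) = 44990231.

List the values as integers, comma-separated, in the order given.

@14  (14,3):1931559552·13+1486442880→26596717056, (14,4):1414014888·13+1931559552→20313753096, (14,5):657206836·13+1414014888→9957703756, (14,6):206070150·13+657206836→3336118786, (14,7):44990231·13+206070150→790943153
@15  (15,4):20313753096·14+26596717056→310989260400, (15,5):9957703756·14+20313753096→159721605680, (15,6):3336118786·14+9957703756→56663366760, (15,7):790943153·14+3336118786→14409322928
Read c(15,4) = 310989260400, c(15,5) = 159721605680, c(15,6) = 56663366760, c(15,7) = 14409322928.

310989260400, 159721605680, 56663366760, 14409322928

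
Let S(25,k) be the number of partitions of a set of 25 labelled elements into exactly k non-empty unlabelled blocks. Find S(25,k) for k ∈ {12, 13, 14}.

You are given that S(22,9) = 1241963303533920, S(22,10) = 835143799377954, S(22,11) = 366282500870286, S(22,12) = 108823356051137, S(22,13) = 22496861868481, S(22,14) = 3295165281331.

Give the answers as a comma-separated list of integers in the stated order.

362262620784874680, 114485073343744260, 25958110360896000

r23: T_23,10=10×835143799377954+1241963303533920=9593401297313460; T_23,11=11×366282500870286+835143799377954=4864251308951100; T_23,12=12×108823356051137+366282500870286=1672162773483930; T_23,13=13×22496861868481+108823356051137=401282560341390; T_23,14=14×3295165281331+22496861868481=68629175807115
r24: T_24,11=11×4864251308951100+9593401297313460=63100165695775560; T_24,12=12×1672162773483930+4864251308951100=24930204590758260; T_24,13=13×401282560341390+1672162773483930=6888836057922000; T_24,14=14×68629175807115+401282560341390=1362091021641000
r25: T_25,12=12×24930204590758260+63100165695775560=362262620784874680; T_25,13=13×6888836057922000+24930204590758260=114485073343744260; T_25,14=14×1362091021641000+6888836057922000=25958110360896000
Read S(25,12) = 362262620784874680, S(25,13) = 114485073343744260, S(25,14) = 25958110360896000.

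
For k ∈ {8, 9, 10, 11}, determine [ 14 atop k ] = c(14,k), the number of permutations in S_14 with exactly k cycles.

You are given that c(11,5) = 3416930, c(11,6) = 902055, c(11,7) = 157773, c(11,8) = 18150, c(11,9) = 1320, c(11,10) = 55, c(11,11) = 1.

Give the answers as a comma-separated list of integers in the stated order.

135036473, 16669653, 1474473, 91091

[12] T[12,6]:11*902055+3416930=13339535 · T[12,7]:11*157773+902055=2637558 · T[12,8]:11*18150+157773=357423 · T[12,9]:11*1320+18150=32670 · T[12,10]:11*55+1320=1925 · T[12,11]:11*1+55=66
[13] T[13,7]:12*2637558+13339535=44990231 · T[13,8]:12*357423+2637558=6926634 · T[13,9]:12*32670+357423=749463 · T[13,10]:12*1925+32670=55770 · T[13,11]:12*66+1925=2717
[14] T[14,8]:13*6926634+44990231=135036473 · T[14,9]:13*749463+6926634=16669653 · T[14,10]:13*55770+749463=1474473 · T[14,11]:13*2717+55770=91091
Read c(14,8) = 135036473, c(14,9) = 16669653, c(14,10) = 1474473, c(14,11) = 91091.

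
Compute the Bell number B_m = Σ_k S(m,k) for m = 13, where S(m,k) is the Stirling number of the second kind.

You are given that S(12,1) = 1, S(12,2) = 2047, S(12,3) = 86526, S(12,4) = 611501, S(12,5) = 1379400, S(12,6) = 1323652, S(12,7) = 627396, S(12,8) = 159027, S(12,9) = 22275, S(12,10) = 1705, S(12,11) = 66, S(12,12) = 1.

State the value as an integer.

i=13: T(13,1)=0+1·1=1 | T(13,2)=1+2·2047=4095 | T(13,3)=2047+3·86526=261625 | T(13,4)=86526+4·611501=2532530 | T(13,5)=611501+5·1379400=7508501 | T(13,6)=1379400+6·1323652=9321312 | T(13,7)=1323652+7·627396=5715424 | T(13,8)=627396+8·159027=1899612 | T(13,9)=159027+9·22275=359502 | T(13,10)=22275+10·1705=39325 | T(13,11)=1705+11·66=2431 | T(13,12)=66+12·1=78 | T(13,13)=1+13·0=1
B_13 = ΣS(13,k) = 1+4095+261625+2532530+7508501+9321312+5715424+1899612+359502+39325+2431+78+1 = 27644437

27644437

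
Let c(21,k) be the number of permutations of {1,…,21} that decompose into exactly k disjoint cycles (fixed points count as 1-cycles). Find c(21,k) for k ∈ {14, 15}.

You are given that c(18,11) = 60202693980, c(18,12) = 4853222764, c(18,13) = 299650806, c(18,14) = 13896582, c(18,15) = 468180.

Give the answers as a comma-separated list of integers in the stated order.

r19: T_19,12=18×4853222764+60202693980=147560703732; T_19,13=18×299650806+4853222764=10246937272; T_19,14=18×13896582+299650806=549789282; T_19,15=18×468180+13896582=22323822
r20: T_20,13=19×10246937272+147560703732=342252511900; T_20,14=19×549789282+10246937272=20692933630; T_20,15=19×22323822+549789282=973941900
r21: T_21,14=20×20692933630+342252511900=756111184500; T_21,15=20×973941900+20692933630=40171771630
Read c(21,14) = 756111184500, c(21,15) = 40171771630.

756111184500, 40171771630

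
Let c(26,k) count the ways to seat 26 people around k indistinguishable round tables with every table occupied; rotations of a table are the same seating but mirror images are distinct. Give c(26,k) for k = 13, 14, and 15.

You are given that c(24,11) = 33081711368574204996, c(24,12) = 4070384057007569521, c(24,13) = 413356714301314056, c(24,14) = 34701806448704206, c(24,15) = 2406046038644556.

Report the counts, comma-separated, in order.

480544558742733545125, 45145946926994481865, 3557372853474553750

r25: T_25,12=24×4070384057007569521+33081711368574204996=130770928736755873500; T_25,13=24×413356714301314056+4070384057007569521=13990945200239106865; T_25,14=24×34701806448704206+413356714301314056=1246200069070215000; T_25,15=24×2406046038644556+34701806448704206=92446911376173550
r26: T_26,13=25×13990945200239106865+130770928736755873500=480544558742733545125; T_26,14=25×1246200069070215000+13990945200239106865=45145946926994481865; T_26,15=25×92446911376173550+1246200069070215000=3557372853474553750
Read c(26,13) = 480544558742733545125, c(26,14) = 45145946926994481865, c(26,15) = 3557372853474553750.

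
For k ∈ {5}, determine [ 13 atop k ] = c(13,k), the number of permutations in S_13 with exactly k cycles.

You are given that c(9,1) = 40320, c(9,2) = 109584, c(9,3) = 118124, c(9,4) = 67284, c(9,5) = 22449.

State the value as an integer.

657206836

i=10: T(10,2)=40320+9·109584=1026576 | T(10,3)=109584+9·118124=1172700 | T(10,4)=118124+9·67284=723680 | T(10,5)=67284+9·22449=269325
i=11: T(11,3)=1026576+10·1172700=12753576 | T(11,4)=1172700+10·723680=8409500 | T(11,5)=723680+10·269325=3416930
i=12: T(12,4)=12753576+11·8409500=105258076 | T(12,5)=8409500+11·3416930=45995730
i=13: T(13,5)=105258076+12·45995730=657206836
Read c(13,5) = 657206836.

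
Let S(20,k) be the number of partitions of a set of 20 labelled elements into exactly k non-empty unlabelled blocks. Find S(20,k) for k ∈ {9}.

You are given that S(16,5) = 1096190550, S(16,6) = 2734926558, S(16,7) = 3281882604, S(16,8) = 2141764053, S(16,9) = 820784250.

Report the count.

[17] T[17,6]:6*2734926558+1096190550=17505749898 · T[17,7]:7*3281882604+2734926558=25708104786 · T[17,8]:8*2141764053+3281882604=20415995028 · T[17,9]:9*820784250+2141764053=9528822303
[18] T[18,7]:7*25708104786+17505749898=197462483400 · T[18,8]:8*20415995028+25708104786=189036065010 · T[18,9]:9*9528822303+20415995028=106175395755
[19] T[19,8]:8*189036065010+197462483400=1709751003480 · T[19,9]:9*106175395755+189036065010=1144614626805
[20] T[20,9]:9*1144614626805+1709751003480=12011282644725
Read S(20,9) = 12011282644725.

12011282644725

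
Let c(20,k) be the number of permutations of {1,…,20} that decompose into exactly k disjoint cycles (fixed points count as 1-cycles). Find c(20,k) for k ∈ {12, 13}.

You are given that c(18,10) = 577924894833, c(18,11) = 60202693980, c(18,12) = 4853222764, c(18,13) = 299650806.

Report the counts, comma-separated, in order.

row 19: T[19][11]=18·60202693980+577924894833=1661573386473  T[19][12]=18·4853222764+60202693980=147560703732  T[19][13]=18·299650806+4853222764=10246937272
row 20: T[20][12]=19·147560703732+1661573386473=4465226757381  T[20][13]=19·10246937272+147560703732=342252511900
Read c(20,12) = 4465226757381, c(20,13) = 342252511900.

4465226757381, 342252511900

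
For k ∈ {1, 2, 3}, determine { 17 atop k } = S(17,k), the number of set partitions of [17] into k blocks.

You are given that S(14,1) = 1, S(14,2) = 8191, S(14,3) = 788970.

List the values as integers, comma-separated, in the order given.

@15  (15,1):1·1+0→1, (15,2):8191·2+1→16383, (15,3):788970·3+8191→2375101
@16  (16,1):1·1+0→1, (16,2):16383·2+1→32767, (16,3):2375101·3+16383→7141686
@17  (17,1):1·1+0→1, (17,2):32767·2+1→65535, (17,3):7141686·3+32767→21457825
Read S(17,1) = 1, S(17,2) = 65535, S(17,3) = 21457825.

1, 65535, 21457825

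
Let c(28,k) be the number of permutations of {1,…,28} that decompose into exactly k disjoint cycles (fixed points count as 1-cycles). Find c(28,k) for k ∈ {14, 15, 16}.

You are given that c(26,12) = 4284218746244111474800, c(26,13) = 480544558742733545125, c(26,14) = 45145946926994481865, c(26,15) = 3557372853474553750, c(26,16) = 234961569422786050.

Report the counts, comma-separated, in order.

61445535102359115635655, 5370555489012577816470, 398629729895941637715

row 27: T[27][13]=26·480544558742733545125+4284218746244111474800=16778377273555183648050  T[27][14]=26·45145946926994481865+480544558742733545125=1654339178844590073615  T[27][15]=26·3557372853474553750+45145946926994481865=137637641117332879365  T[27][16]=26·234961569422786050+3557372853474553750=9666373658466991050
row 28: T[28][14]=27·1654339178844590073615+16778377273555183648050=61445535102359115635655  T[28][15]=27·137637641117332879365+1654339178844590073615=5370555489012577816470  T[28][16]=27·9666373658466991050+137637641117332879365=398629729895941637715
Read c(28,14) = 61445535102359115635655, c(28,15) = 5370555489012577816470, c(28,16) = 398629729895941637715.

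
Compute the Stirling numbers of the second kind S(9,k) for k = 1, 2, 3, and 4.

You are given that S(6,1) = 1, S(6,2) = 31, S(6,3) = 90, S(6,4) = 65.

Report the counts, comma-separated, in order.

1, 255, 3025, 7770

r7: T_7,1=1×1+0=1; T_7,2=2×31+1=63; T_7,3=3×90+31=301; T_7,4=4×65+90=350
r8: T_8,1=1×1+0=1; T_8,2=2×63+1=127; T_8,3=3×301+63=966; T_8,4=4×350+301=1701
r9: T_9,1=1×1+0=1; T_9,2=2×127+1=255; T_9,3=3×966+127=3025; T_9,4=4×1701+966=7770
Read S(9,1) = 1, S(9,2) = 255, S(9,3) = 3025, S(9,4) = 7770.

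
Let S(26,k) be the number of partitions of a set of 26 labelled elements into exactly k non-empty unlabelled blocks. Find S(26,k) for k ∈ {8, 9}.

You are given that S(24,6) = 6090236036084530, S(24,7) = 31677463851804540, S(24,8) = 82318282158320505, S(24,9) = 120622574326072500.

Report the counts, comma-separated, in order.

i=25: T(25,7)=6090236036084530+7·31677463851804540=227832482998716310 | T(25,8)=31677463851804540+8·82318282158320505=690223721118368580 | T(25,9)=82318282158320505+9·120622574326072500=1167921451092973005
i=26: T(26,8)=227832482998716310+8·690223721118368580=5749622251945664950 | T(26,9)=690223721118368580+9·1167921451092973005=11201516780955125625
Read S(26,8) = 5749622251945664950, S(26,9) = 11201516780955125625.

5749622251945664950, 11201516780955125625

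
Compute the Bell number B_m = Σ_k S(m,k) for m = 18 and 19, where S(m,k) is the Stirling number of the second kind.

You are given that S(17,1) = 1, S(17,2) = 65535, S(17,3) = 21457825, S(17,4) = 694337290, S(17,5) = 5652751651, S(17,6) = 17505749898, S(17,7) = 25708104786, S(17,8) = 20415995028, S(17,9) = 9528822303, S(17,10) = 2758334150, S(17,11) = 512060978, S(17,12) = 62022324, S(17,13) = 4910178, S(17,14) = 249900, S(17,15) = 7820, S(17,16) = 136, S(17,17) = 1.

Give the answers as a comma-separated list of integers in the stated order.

682076806159, 5832742205057

@18  (18,1):1·1+0→1, (18,2):65535·2+1→131071, (18,3):21457825·3+65535→64439010, (18,4):694337290·4+21457825→2798806985, (18,5):5652751651·5+694337290→28958095545, (18,6):17505749898·6+5652751651→110687251039, (18,7):25708104786·7+17505749898→197462483400, (18,8):20415995028·8+25708104786→189036065010, (18,9):9528822303·9+20415995028→106175395755, (18,10):2758334150·10+9528822303→37112163803, (18,11):512060978·11+2758334150→8391004908, (18,12):62022324·12+512060978→1256328866, (18,13):4910178·13+62022324→125854638, (18,14):249900·14+4910178→8408778, (18,15):7820·15+249900→367200, (18,16):136·16+7820→9996, (18,17):1·17+136→153, (18,18):0·18+1→1
@19  (19,1):1·1+0→1, (19,2):131071·2+1→262143, (19,3):64439010·3+131071→193448101, (19,4):2798806985·4+64439010→11259666950, (19,5):28958095545·5+2798806985→147589284710, (19,6):110687251039·6+28958095545→693081601779, (19,7):197462483400·7+110687251039→1492924634839, (19,8):189036065010·8+197462483400→1709751003480, (19,9):106175395755·9+189036065010→1144614626805, (19,10):37112163803·10+106175395755→477297033785, (19,11):8391004908·11+37112163803→129413217791, (19,12):1256328866·12+8391004908→23466951300, (19,13):125854638·13+1256328866→2892439160, (19,14):8408778·14+125854638→243577530, (19,15):367200·15+8408778→13916778, (19,16):9996·16+367200→527136, (19,17):153·17+9996→12597, (19,18):1·18+153→171, (19,19):0·19+1→1
B_18 = ΣS(18,k) = 1+131071+64439010+2798806985+28958095545+110687251039+197462483400+189036065010+106175395755+37112163803+8391004908+1256328866+125854638+8408778+367200+9996+153+1 = 682076806159
B_19 = ΣS(19,k) = 1+262143+193448101+11259666950+147589284710+693081601779+1492924634839+1709751003480+1144614626805+477297033785+129413217791+23466951300+2892439160+243577530+13916778+527136+12597+171+1 = 5832742205057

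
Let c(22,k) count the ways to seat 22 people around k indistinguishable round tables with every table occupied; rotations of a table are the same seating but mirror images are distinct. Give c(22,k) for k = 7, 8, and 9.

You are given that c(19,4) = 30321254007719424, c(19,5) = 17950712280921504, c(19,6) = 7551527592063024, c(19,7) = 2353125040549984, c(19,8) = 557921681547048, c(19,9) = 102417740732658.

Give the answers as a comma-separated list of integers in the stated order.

i=20: T(20,5)=30321254007719424+19·17950712280921504=371384787345228000 | T(20,6)=17950712280921504+19·7551527592063024=161429736530118960 | T(20,7)=7551527592063024+19·2353125040549984=52260903362512720 | T(20,8)=2353125040549984+19·557921681547048=12953636989943896 | T(20,9)=557921681547048+19·102417740732658=2503858755467550
i=21: T(21,6)=371384787345228000+20·161429736530118960=3599979517947607200 | T(21,7)=161429736530118960+20·52260903362512720=1206647803780373360 | T(21,8)=52260903362512720+20·12953636989943896=311333643161390640 | T(21,9)=12953636989943896+20·2503858755467550=63030812099294896
i=22: T(22,7)=3599979517947607200+21·1206647803780373360=28939583397335447760 | T(22,8)=1206647803780373360+21·311333643161390640=7744654310169576800 | T(22,9)=311333643161390640+21·63030812099294896=1634980697246583456
Read c(22,7) = 28939583397335447760, c(22,8) = 7744654310169576800, c(22,9) = 1634980697246583456.

28939583397335447760, 7744654310169576800, 1634980697246583456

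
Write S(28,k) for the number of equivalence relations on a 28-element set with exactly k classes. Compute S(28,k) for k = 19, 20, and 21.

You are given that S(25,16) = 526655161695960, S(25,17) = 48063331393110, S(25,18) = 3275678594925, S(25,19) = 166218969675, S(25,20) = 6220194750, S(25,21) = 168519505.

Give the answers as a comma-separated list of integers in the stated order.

7626292886912700, 474194413703010, 22653141490980

@26  (26,17):48063331393110·17+526655161695960→1343731795378830, (26,18):3275678594925·18+48063331393110→107025546101760, (26,19):166218969675·19+3275678594925→6433839018750, (26,20):6220194750·20+166218969675→290622864675, (26,21):168519505·21+6220194750→9759104355
@27  (27,18):107025546101760·18+1343731795378830→3270191625210510, (27,19):6433839018750·19+107025546101760→229268487458010, (27,20):290622864675·20+6433839018750→12246296312250, (27,21):9759104355·21+290622864675→495564056130
@28  (28,19):229268487458010·19+3270191625210510→7626292886912700, (28,20):12246296312250·20+229268487458010→474194413703010, (28,21):495564056130·21+12246296312250→22653141490980
Read S(28,19) = 7626292886912700, S(28,20) = 474194413703010, S(28,21) = 22653141490980.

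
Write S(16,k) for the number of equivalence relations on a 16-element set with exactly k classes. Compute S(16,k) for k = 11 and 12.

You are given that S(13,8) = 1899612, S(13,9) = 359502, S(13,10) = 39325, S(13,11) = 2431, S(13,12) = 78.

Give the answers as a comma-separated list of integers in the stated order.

28936908, 2757118

r14: T_14,9=9×359502+1899612=5135130; T_14,10=10×39325+359502=752752; T_14,11=11×2431+39325=66066; T_14,12=12×78+2431=3367
r15: T_15,10=10×752752+5135130=12662650; T_15,11=11×66066+752752=1479478; T_15,12=12×3367+66066=106470
r16: T_16,11=11×1479478+12662650=28936908; T_16,12=12×106470+1479478=2757118
Read S(16,11) = 28936908, S(16,12) = 2757118.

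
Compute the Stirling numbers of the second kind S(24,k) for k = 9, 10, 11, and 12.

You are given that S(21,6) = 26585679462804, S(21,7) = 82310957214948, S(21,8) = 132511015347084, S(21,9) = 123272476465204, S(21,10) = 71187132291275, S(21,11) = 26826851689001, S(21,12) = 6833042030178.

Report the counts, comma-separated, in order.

r22: T_22,7=7×82310957214948+26585679462804=602762379967440; T_22,8=8×132511015347084+82310957214948=1142399079991620; T_22,9=9×123272476465204+132511015347084=1241963303533920; T_22,10=10×71187132291275+123272476465204=835143799377954; T_22,11=11×26826851689001+71187132291275=366282500870286; T_22,12=12×6833042030178+26826851689001=108823356051137
r23: T_23,8=8×1142399079991620+602762379967440=9741955019900400; T_23,9=9×1241963303533920+1142399079991620=12320068811796900; T_23,10=10×835143799377954+1241963303533920=9593401297313460; T_23,11=11×366282500870286+835143799377954=4864251308951100; T_23,12=12×108823356051137+366282500870286=1672162773483930
r24: T_24,9=9×12320068811796900+9741955019900400=120622574326072500; T_24,10=10×9593401297313460+12320068811796900=108254081784931500; T_24,11=11×4864251308951100+9593401297313460=63100165695775560; T_24,12=12×1672162773483930+4864251308951100=24930204590758260
Read S(24,9) = 120622574326072500, S(24,10) = 108254081784931500, S(24,11) = 63100165695775560, S(24,12) = 24930204590758260.

120622574326072500, 108254081784931500, 63100165695775560, 24930204590758260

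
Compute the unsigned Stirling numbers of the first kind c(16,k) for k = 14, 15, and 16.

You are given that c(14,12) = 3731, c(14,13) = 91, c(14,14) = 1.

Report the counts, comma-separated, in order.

@15  (15,13):91·14+3731→5005, (15,14):1·14+91→105, (15,15):0·14+1→1
@16  (16,14):105·15+5005→6580, (16,15):1·15+105→120, (16,16):0·15+1→1
Read c(16,14) = 6580, c(16,15) = 120, c(16,16) = 1.

6580, 120, 1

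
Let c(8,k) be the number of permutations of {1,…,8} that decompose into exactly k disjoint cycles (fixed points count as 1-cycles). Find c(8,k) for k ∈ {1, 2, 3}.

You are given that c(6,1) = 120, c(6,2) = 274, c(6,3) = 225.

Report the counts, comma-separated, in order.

row 7: T[7][1]=6·120+0=720  T[7][2]=6·274+120=1764  T[7][3]=6·225+274=1624
row 8: T[8][1]=7·720+0=5040  T[8][2]=7·1764+720=13068  T[8][3]=7·1624+1764=13132
Read c(8,1) = 5040, c(8,2) = 13068, c(8,3) = 13132.

5040, 13068, 13132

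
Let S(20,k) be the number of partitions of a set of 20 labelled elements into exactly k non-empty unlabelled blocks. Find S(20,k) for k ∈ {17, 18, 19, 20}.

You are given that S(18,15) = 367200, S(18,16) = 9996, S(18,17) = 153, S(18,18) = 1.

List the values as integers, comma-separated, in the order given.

741285, 15675, 190, 1

r19: T_19,16=16×9996+367200=527136; T_19,17=17×153+9996=12597; T_19,18=18×1+153=171; T_19,19=19×0+1=1
r20: T_20,17=17×12597+527136=741285; T_20,18=18×171+12597=15675; T_20,19=19×1+171=190; T_20,20=20×0+1=1
Read S(20,17) = 741285, S(20,18) = 15675, S(20,19) = 190, S(20,20) = 1.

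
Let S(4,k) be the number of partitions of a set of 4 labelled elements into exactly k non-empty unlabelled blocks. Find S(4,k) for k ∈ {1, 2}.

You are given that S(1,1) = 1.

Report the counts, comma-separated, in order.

row 2: T[2][1]=1·1+0=1  T[2][2]=2·0+1=1
row 3: T[3][1]=1·1+0=1  T[3][2]=2·1+1=3
row 4: T[4][1]=1·1+0=1  T[4][2]=2·3+1=7
Read S(4,1) = 1, S(4,2) = 7.

1, 7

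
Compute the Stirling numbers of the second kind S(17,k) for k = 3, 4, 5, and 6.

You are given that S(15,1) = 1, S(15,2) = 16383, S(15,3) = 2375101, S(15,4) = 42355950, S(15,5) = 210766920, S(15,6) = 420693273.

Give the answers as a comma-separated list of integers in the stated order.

[16] T[16,2]:2*16383+1=32767 · T[16,3]:3*2375101+16383=7141686 · T[16,4]:4*42355950+2375101=171798901 · T[16,5]:5*210766920+42355950=1096190550 · T[16,6]:6*420693273+210766920=2734926558
[17] T[17,3]:3*7141686+32767=21457825 · T[17,4]:4*171798901+7141686=694337290 · T[17,5]:5*1096190550+171798901=5652751651 · T[17,6]:6*2734926558+1096190550=17505749898
Read S(17,3) = 21457825, S(17,4) = 694337290, S(17,5) = 5652751651, S(17,6) = 17505749898.

21457825, 694337290, 5652751651, 17505749898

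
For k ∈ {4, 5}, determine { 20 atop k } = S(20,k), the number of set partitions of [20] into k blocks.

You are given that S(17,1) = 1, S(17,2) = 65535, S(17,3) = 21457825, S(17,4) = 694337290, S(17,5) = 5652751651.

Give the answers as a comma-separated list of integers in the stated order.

45232115901, 749206090500

r18: T_18,2=2×65535+1=131071; T_18,3=3×21457825+65535=64439010; T_18,4=4×694337290+21457825=2798806985; T_18,5=5×5652751651+694337290=28958095545
r19: T_19,3=3×64439010+131071=193448101; T_19,4=4×2798806985+64439010=11259666950; T_19,5=5×28958095545+2798806985=147589284710
r20: T_20,4=4×11259666950+193448101=45232115901; T_20,5=5×147589284710+11259666950=749206090500
Read S(20,4) = 45232115901, S(20,5) = 749206090500.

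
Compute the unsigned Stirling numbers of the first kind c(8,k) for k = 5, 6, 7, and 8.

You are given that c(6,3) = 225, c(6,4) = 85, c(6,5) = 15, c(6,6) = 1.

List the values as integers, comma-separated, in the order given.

[7] T[7,4]:6*85+225=735 · T[7,5]:6*15+85=175 · T[7,6]:6*1+15=21 · T[7,7]:6*0+1=1
[8] T[8,5]:7*175+735=1960 · T[8,6]:7*21+175=322 · T[8,7]:7*1+21=28 · T[8,8]:7*0+1=1
Read c(8,5) = 1960, c(8,6) = 322, c(8,7) = 28, c(8,8) = 1.

1960, 322, 28, 1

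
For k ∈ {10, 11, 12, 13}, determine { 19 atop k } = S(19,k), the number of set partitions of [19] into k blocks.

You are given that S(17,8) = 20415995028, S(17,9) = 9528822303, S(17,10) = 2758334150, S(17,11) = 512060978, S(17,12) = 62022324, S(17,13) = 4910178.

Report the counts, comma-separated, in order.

477297033785, 129413217791, 23466951300, 2892439160

@18  (18,9):9528822303·9+20415995028→106175395755, (18,10):2758334150·10+9528822303→37112163803, (18,11):512060978·11+2758334150→8391004908, (18,12):62022324·12+512060978→1256328866, (18,13):4910178·13+62022324→125854638
@19  (19,10):37112163803·10+106175395755→477297033785, (19,11):8391004908·11+37112163803→129413217791, (19,12):1256328866·12+8391004908→23466951300, (19,13):125854638·13+1256328866→2892439160
Read S(19,10) = 477297033785, S(19,11) = 129413217791, S(19,12) = 23466951300, S(19,13) = 2892439160.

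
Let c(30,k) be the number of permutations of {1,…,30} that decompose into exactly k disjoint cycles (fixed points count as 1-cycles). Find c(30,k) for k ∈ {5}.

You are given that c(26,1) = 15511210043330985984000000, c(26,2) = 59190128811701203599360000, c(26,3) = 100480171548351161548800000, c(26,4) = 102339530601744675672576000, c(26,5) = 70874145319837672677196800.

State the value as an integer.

49361465831621147825759587123200

row 27: T[27][2]=26·59190128811701203599360000+15511210043330985984000000=1554454559147562279567360000  T[27][3]=26·100480171548351161548800000+59190128811701203599360000=2671674589068831403868160000  T[27][4]=26·102339530601744675672576000+100480171548351161548800000=2761307967193712729035776000  T[27][5]=26·70874145319837672677196800+102339530601744675672576000=1945067308917524165279692800
row 28: T[28][3]=27·2671674589068831403868160000+1554454559147562279567360000=73689668464006010184007680000  T[28][4]=27·2761307967193712729035776000+2671674589068831403868160000=77226989703299075087834112000  T[28][5]=27·1945067308917524165279692800+2761307967193712729035776000=55278125307966865191587481600
row 29: T[29][4]=28·77226989703299075087834112000+73689668464006010184007680000=2236045380156380112643362816000  T[29][5]=28·55278125307966865191587481600+77226989703299075087834112000=1625014498326371300452283596800
row 30: T[30][5]=29·1625014498326371300452283596800+2236045380156380112643362816000=49361465831621147825759587123200
Read c(30,5) = 49361465831621147825759587123200.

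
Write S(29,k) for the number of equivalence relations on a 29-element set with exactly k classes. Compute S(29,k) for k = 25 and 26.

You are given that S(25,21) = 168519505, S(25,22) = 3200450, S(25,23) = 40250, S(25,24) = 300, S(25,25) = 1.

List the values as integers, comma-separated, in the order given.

626551380, 8336601

row 26: T[26][22]=22·3200450+168519505=238929405  T[26][23]=23·40250+3200450=4126200  T[26][24]=24·300+40250=47450  T[26][25]=25·1+300=325  T[26][26]=26·0+1=1
row 27: T[27][23]=23·4126200+238929405=333832005  T[27][24]=24·47450+4126200=5265000  T[27][25]=25·325+47450=55575  T[27][26]=26·1+325=351
row 28: T[28][24]=24·5265000+333832005=460192005  T[28][25]=25·55575+5265000=6654375  T[28][26]=26·351+55575=64701
row 29: T[29][25]=25·6654375+460192005=626551380  T[29][26]=26·64701+6654375=8336601
Read S(29,25) = 626551380, S(29,26) = 8336601.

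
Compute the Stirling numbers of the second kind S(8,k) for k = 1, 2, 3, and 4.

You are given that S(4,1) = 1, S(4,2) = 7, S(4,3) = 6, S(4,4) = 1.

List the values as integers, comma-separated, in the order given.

1, 127, 966, 1701

r5: T_5,1=1×1+0=1; T_5,2=2×7+1=15; T_5,3=3×6+7=25; T_5,4=4×1+6=10
r6: T_6,1=1×1+0=1; T_6,2=2×15+1=31; T_6,3=3×25+15=90; T_6,4=4×10+25=65
r7: T_7,1=1×1+0=1; T_7,2=2×31+1=63; T_7,3=3×90+31=301; T_7,4=4×65+90=350
r8: T_8,1=1×1+0=1; T_8,2=2×63+1=127; T_8,3=3×301+63=966; T_8,4=4×350+301=1701
Read S(8,1) = 1, S(8,2) = 127, S(8,3) = 966, S(8,4) = 1701.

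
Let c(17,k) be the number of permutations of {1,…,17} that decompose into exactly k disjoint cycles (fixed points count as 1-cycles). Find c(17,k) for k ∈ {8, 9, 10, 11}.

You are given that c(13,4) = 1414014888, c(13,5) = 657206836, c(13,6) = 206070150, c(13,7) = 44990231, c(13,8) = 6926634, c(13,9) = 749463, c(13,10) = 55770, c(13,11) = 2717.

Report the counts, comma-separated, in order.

@14  (14,5):657206836·13+1414014888→9957703756, (14,6):206070150·13+657206836→3336118786, (14,7):44990231·13+206070150→790943153, (14,8):6926634·13+44990231→135036473, (14,9):749463·13+6926634→16669653, (14,10):55770·13+749463→1474473, (14,11):2717·13+55770→91091
@15  (15,6):3336118786·14+9957703756→56663366760, (15,7):790943153·14+3336118786→14409322928, (15,8):135036473·14+790943153→2681453775, (15,9):16669653·14+135036473→368411615, (15,10):1474473·14+16669653→37312275, (15,11):91091·14+1474473→2749747
@16  (16,7):14409322928·15+56663366760→272803210680, (16,8):2681453775·15+14409322928→54631129553, (16,9):368411615·15+2681453775→8207628000, (16,10):37312275·15+368411615→928095740, (16,11):2749747·15+37312275→78558480
@17  (17,8):54631129553·16+272803210680→1146901283528, (17,9):8207628000·16+54631129553→185953177553, (17,10):928095740·16+8207628000→23057159840, (17,11):78558480·16+928095740→2185031420
Read c(17,8) = 1146901283528, c(17,9) = 185953177553, c(17,10) = 23057159840, c(17,11) = 2185031420.

1146901283528, 185953177553, 23057159840, 2185031420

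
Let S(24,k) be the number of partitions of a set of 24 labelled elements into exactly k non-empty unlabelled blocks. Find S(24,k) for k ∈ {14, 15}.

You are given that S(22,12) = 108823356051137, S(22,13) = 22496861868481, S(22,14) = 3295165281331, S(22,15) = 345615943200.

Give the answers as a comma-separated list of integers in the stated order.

[23] T[23,13]:13*22496861868481+108823356051137=401282560341390 · T[23,14]:14*3295165281331+22496861868481=68629175807115 · T[23,15]:15*345615943200+3295165281331=8479404429331
[24] T[24,14]:14*68629175807115+401282560341390=1362091021641000 · T[24,15]:15*8479404429331+68629175807115=195820242247080
Read S(24,14) = 1362091021641000, S(24,15) = 195820242247080.

1362091021641000, 195820242247080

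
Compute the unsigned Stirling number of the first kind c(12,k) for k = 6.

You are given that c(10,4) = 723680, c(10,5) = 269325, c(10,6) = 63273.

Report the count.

13339535

row 11: T[11][5]=10·269325+723680=3416930  T[11][6]=10·63273+269325=902055
row 12: T[12][6]=11·902055+3416930=13339535
Read c(12,6) = 13339535.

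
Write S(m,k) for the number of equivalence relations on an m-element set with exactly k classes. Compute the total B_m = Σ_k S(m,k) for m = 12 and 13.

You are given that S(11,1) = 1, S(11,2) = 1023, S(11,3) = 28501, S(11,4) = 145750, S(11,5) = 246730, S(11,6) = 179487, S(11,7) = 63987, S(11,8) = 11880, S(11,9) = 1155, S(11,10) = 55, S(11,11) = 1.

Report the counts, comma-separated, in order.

[12] T[12,1]:1*1+0=1 · T[12,2]:2*1023+1=2047 · T[12,3]:3*28501+1023=86526 · T[12,4]:4*145750+28501=611501 · T[12,5]:5*246730+145750=1379400 · T[12,6]:6*179487+246730=1323652 · T[12,7]:7*63987+179487=627396 · T[12,8]:8*11880+63987=159027 · T[12,9]:9*1155+11880=22275 · T[12,10]:10*55+1155=1705 · T[12,11]:11*1+55=66 · T[12,12]:12*0+1=1
[13] T[13,1]:1*1+0=1 · T[13,2]:2*2047+1=4095 · T[13,3]:3*86526+2047=261625 · T[13,4]:4*611501+86526=2532530 · T[13,5]:5*1379400+611501=7508501 · T[13,6]:6*1323652+1379400=9321312 · T[13,7]:7*627396+1323652=5715424 · T[13,8]:8*159027+627396=1899612 · T[13,9]:9*22275+159027=359502 · T[13,10]:10*1705+22275=39325 · T[13,11]:11*66+1705=2431 · T[13,12]:12*1+66=78 · T[13,13]:13*0+1=1
B_12 = ΣS(12,k) = 1+2047+86526+611501+1379400+1323652+627396+159027+22275+1705+66+1 = 4213597
B_13 = ΣS(13,k) = 1+4095+261625+2532530+7508501+9321312+5715424+1899612+359502+39325+2431+78+1 = 27644437

4213597, 27644437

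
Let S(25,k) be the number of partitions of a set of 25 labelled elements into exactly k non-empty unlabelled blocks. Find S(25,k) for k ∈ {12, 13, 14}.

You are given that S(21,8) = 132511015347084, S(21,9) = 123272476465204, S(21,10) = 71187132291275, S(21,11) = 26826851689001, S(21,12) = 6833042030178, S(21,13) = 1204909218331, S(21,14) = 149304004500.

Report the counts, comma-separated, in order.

362262620784874680, 114485073343744260, 25958110360896000

@22  (22,9):123272476465204·9+132511015347084→1241963303533920, (22,10):71187132291275·10+123272476465204→835143799377954, (22,11):26826851689001·11+71187132291275→366282500870286, (22,12):6833042030178·12+26826851689001→108823356051137, (22,13):1204909218331·13+6833042030178→22496861868481, (22,14):149304004500·14+1204909218331→3295165281331
@23  (23,10):835143799377954·10+1241963303533920→9593401297313460, (23,11):366282500870286·11+835143799377954→4864251308951100, (23,12):108823356051137·12+366282500870286→1672162773483930, (23,13):22496861868481·13+108823356051137→401282560341390, (23,14):3295165281331·14+22496861868481→68629175807115
@24  (24,11):4864251308951100·11+9593401297313460→63100165695775560, (24,12):1672162773483930·12+4864251308951100→24930204590758260, (24,13):401282560341390·13+1672162773483930→6888836057922000, (24,14):68629175807115·14+401282560341390→1362091021641000
@25  (25,12):24930204590758260·12+63100165695775560→362262620784874680, (25,13):6888836057922000·13+24930204590758260→114485073343744260, (25,14):1362091021641000·14+6888836057922000→25958110360896000
Read S(25,12) = 362262620784874680, S(25,13) = 114485073343744260, S(25,14) = 25958110360896000.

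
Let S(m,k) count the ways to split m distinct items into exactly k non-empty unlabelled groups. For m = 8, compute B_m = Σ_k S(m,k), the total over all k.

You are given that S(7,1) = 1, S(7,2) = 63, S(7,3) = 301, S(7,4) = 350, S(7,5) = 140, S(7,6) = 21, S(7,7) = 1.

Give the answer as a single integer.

4140

r8: T_8,1=1×1+0=1; T_8,2=2×63+1=127; T_8,3=3×301+63=966; T_8,4=4×350+301=1701; T_8,5=5×140+350=1050; T_8,6=6×21+140=266; T_8,7=7×1+21=28; T_8,8=8×0+1=1
B_8 = ΣS(8,k) = 1+127+966+1701+1050+266+28+1 = 4140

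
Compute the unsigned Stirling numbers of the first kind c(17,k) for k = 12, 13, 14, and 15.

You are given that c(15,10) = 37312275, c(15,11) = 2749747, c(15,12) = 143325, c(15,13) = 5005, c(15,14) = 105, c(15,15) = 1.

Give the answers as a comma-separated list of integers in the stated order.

[16] T[16,11]:15*2749747+37312275=78558480 · T[16,12]:15*143325+2749747=4899622 · T[16,13]:15*5005+143325=218400 · T[16,14]:15*105+5005=6580 · T[16,15]:15*1+105=120
[17] T[17,12]:16*4899622+78558480=156952432 · T[17,13]:16*218400+4899622=8394022 · T[17,14]:16*6580+218400=323680 · T[17,15]:16*120+6580=8500
Read c(17,12) = 156952432, c(17,13) = 8394022, c(17,14) = 323680, c(17,15) = 8500.

156952432, 8394022, 323680, 8500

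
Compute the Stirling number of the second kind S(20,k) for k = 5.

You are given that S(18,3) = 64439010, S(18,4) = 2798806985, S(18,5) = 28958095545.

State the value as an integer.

749206090500

i=19: T(19,4)=64439010+4·2798806985=11259666950 | T(19,5)=2798806985+5·28958095545=147589284710
i=20: T(20,5)=11259666950+5·147589284710=749206090500
Read S(20,5) = 749206090500.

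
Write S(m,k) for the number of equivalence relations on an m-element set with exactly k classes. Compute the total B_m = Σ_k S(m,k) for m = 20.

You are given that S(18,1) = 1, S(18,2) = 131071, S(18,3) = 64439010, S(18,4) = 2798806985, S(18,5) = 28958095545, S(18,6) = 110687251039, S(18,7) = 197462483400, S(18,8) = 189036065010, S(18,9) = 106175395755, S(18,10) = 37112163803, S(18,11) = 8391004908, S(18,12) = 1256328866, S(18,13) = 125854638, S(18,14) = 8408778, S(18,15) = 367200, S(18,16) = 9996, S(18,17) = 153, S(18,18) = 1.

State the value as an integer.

[19] T[19,1]:1*1+0=1 · T[19,2]:2*131071+1=262143 · T[19,3]:3*64439010+131071=193448101 · T[19,4]:4*2798806985+64439010=11259666950 · T[19,5]:5*28958095545+2798806985=147589284710 · T[19,6]:6*110687251039+28958095545=693081601779 · T[19,7]:7*197462483400+110687251039=1492924634839 · T[19,8]:8*189036065010+197462483400=1709751003480 · T[19,9]:9*106175395755+189036065010=1144614626805 · T[19,10]:10*37112163803+106175395755=477297033785 · T[19,11]:11*8391004908+37112163803=129413217791 · T[19,12]:12*1256328866+8391004908=23466951300 · T[19,13]:13*125854638+1256328866=2892439160 · T[19,14]:14*8408778+125854638=243577530 · T[19,15]:15*367200+8408778=13916778 · T[19,16]:16*9996+367200=527136 · T[19,17]:17*153+9996=12597 · T[19,18]:18*1+153=171 · T[19,19]:19*0+1=1
[20] T[20,1]:1*1+0=1 · T[20,2]:2*262143+1=524287 · T[20,3]:3*193448101+262143=580606446 · T[20,4]:4*11259666950+193448101=45232115901 · T[20,5]:5*147589284710+11259666950=749206090500 · T[20,6]:6*693081601779+147589284710=4306078895384 · T[20,7]:7*1492924634839+693081601779=11143554045652 · T[20,8]:8*1709751003480+1492924634839=15170932662679 · T[20,9]:9*1144614626805+1709751003480=12011282644725 · T[20,10]:10*477297033785+1144614626805=5917584964655 · T[20,11]:11*129413217791+477297033785=1900842429486 · T[20,12]:12*23466951300+129413217791=411016633391 · T[20,13]:13*2892439160+23466951300=61068660380 · T[20,14]:14*243577530+2892439160=6302524580 · T[20,15]:15*13916778+243577530=452329200 · T[20,16]:16*527136+13916778=22350954 · T[20,17]:17*12597+527136=741285 · T[20,18]:18*171+12597=15675 · T[20,19]:19*1+171=190 · T[20,20]:20*0+1=1
B_20 = ΣS(20,k) = 1+524287+580606446+45232115901+749206090500+4306078895384+11143554045652+15170932662679+12011282644725+5917584964655+1900842429486+411016633391+61068660380+6302524580+452329200+22350954+741285+15675+190+1 = 51724158235372

51724158235372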